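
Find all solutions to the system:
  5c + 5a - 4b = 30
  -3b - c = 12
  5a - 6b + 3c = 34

a = -1, b = -5, c = 3

Row-reduce the augmented matrix:
R1 ← R1 / (5).
R3 ← R3 − 5·R1.
R2 ← R2 / (-3).
R1 ← R1 + 4/5·R2.
R3 ← R3 + 2·R2.
R3 ← R3 / (-4/3).
R1 ← R1 − 19/15·R3.
R2 ← R2 − 1/3·R3.
Reading off the reduced rows gives a = -1, b = -5, c = 3.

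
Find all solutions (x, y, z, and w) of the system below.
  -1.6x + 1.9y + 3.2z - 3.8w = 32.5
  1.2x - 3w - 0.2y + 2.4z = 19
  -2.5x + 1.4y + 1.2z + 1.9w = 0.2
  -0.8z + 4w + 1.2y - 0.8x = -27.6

x = -6, y = -5, z = 3, w = -6

Row-reduce the augmented matrix:
R1 ← R1 / (-8/5).
R2 ← R2 − 6/5·R1.
R3 ← R3 + 5/2·R1.
R4 ← R4 + 4/5·R1.
R2 ← R2 / (49/40).
R1 ← R1 + 19/16·R2.
R3 ← R3 + 251/160·R2.
R4 ← R4 − 1/4·R2.
R3 ← R3 / (115/49).
R1 ← R1 − 130/49·R3.
R2 ← R2 − 192/49·R3.
R4 ← R4 + 828/245·R3.
R4 ← R4 / (949/125).
R1 ← R1 + 424/115·R4.
R2 ← R2 + 3078/575·R4.
R3 ← R3 − 339/2300·R4.
Reading off the reduced rows gives x = -6, y = -5, z = 3, w = -6.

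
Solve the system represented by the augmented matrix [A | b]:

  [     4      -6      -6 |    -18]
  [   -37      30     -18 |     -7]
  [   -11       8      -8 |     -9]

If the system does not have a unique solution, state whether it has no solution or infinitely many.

Row-reduce:
R1 ← R1 / (4).
R2 ← R2 + 37·R1.
R3 ← R3 + 11·R1.
R2 ← R2 / (-51/2).
R1 ← R1 + 3/2·R2.
R3 ← R3 + 17/2·R2.
Row 3 reduces to 0 = -2/3, a contradiction. The system is inconsistent.

no solution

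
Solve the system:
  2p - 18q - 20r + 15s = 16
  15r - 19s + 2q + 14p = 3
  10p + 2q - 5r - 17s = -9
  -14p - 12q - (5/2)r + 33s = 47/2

no solution

Row-reduce:
R1 ← R1 / (2).
R2 ← R2 − 14·R1.
R3 ← R3 − 10·R1.
R4 ← R4 + 14·R1.
R2 ← R2 / (128).
R1 ← R1 + 9·R2.
R3 ← R3 − 92·R2.
R4 ← R4 + 138·R2.
R3 ← R3 / (-525/32).
R1 ← R1 − 115/128·R3.
R2 ← R2 − 155/128·R3.
R4 ← R4 − 1575/64·R3.
Row 4 reduces to 0 = 2, a contradiction. The system is inconsistent.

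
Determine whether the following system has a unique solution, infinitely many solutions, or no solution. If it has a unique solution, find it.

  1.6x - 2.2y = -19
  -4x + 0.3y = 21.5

x = -5, y = 5

Row-reduce the augmented matrix:
R1 ← R1 / (8/5).
R2 ← R2 + 4·R1.
R2 ← R2 / (-26/5).
R1 ← R1 + 11/8·R2.
Reading off the reduced rows gives x = -5, y = 5.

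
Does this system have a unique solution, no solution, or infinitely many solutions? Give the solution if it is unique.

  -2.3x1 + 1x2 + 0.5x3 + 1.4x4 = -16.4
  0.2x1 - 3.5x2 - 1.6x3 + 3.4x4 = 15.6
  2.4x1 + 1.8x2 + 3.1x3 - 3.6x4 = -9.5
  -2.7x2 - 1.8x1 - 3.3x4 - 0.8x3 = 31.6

Row-reduce the augmented matrix:
R1 ← R1 / (-23/10).
R2 ← R2 − 1/5·R1.
R3 ← R3 − 12/5·R1.
R4 ← R4 + 9/5·R1.
R2 ← R2 / (-157/46).
R1 ← R1 + 10/23·R2.
R3 ← R3 − 327/115·R2.
R4 ← R4 + 801/230·R2.
R3 ← R3 / (18251/7850).
R1 ← R1 + 3/157·R3.
R2 ← R2 − 358/785·R3.
R4 ← R4 − 1558/3925·R3.
R4 ← R4 / (-1482873/182510).
R1 ← R1 + 19178/18251·R4.
R2 ← R2 + 21678/18251·R4.
R3 ← R3 − 6240/18251·R4.
Reading off the reduced rows gives x1 = 1, x2 = -6, x3 = -5, x4 = -4.

x1 = 1, x2 = -6, x3 = -5, x4 = -4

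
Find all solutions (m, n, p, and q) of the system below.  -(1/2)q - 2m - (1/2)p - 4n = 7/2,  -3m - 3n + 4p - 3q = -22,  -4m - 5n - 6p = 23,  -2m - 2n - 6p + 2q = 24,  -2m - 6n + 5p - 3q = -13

no solution

Row-reduce:
R1 ← R1 / (-2).
R2 ← R2 + 3·R1.
R3 ← R3 + 4·R1.
R4 ← R4 + 2·R1.
R5 ← R5 + 2·R1.
R2 ← R2 / (3).
R1 ← R1 − 2·R2.
R3 ← R3 − 3·R2.
R4 ← R4 − 2·R2.
R5 ← R5 + 2·R2.
R3 ← R3 / (-39/4).
R1 ← R1 + 35/12·R3.
R2 ← R2 − 19/12·R3.
R4 ← R4 + 26/3·R3.
R5 ← R5 − 26/3·R3.
R4 ← R4 / (10/9).
R1 ← R1 − 7/9·R4.
R2 ← R2 + 2/9·R4.
R3 ← R3 + 1/3·R4.
R5 ← R5 + 10/9·R4.
Row 5 reduces to 0 = 4, a contradiction. The system is inconsistent.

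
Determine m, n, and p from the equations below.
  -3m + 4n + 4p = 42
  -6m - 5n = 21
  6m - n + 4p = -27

Row-reduce the augmented matrix:
R1 ← R1 / (-3).
R2 ← R2 + 6·R1.
R3 ← R3 − 6·R1.
R2 ← R2 / (-13).
R1 ← R1 + 4/3·R2.
R3 ← R3 − 7·R2.
R3 ← R3 / (100/13).
R1 ← R1 + 20/39·R3.
R2 ← R2 − 8/13·R3.
Reading off the reduced rows gives m = -6, n = 3, p = 3.

m = -6, n = 3, p = 3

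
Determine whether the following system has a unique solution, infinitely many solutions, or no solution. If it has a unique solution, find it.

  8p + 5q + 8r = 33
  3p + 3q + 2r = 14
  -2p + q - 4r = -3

Row-reduce:
R1 ← R1 / (8).
R2 ← R2 − 3·R1.
R3 ← R3 + 2·R1.
R2 ← R2 / (9/8).
R1 ← R1 − 5/8·R2.
R3 ← R3 − 9/4·R2.
Row 3 reduces to 0 = 2, a contradiction. The system is inconsistent.

no solution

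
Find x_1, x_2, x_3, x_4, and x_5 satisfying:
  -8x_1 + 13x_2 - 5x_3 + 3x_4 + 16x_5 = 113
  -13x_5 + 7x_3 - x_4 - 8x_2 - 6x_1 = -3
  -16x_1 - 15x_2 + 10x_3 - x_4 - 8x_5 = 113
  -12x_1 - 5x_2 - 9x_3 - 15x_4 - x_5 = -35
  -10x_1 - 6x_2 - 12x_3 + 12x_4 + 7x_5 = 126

x_1 = -6, x_2 = -2, x_3 = 4, x_4 = 5, x_5 = 6

Row-reduce the augmented matrix:
R1 ← R1 / (-8).
R2 ← R2 + 6·R1.
R3 ← R3 + 16·R1.
R4 ← R4 + 12·R1.
R5 ← R5 + 10·R1.
R2 ← R2 / (-71/4).
R1 ← R1 + 13/8·R2.
R3 ← R3 + 41·R2.
R4 ← R4 + 49/2·R2.
R5 ← R5 + 89/4·R2.
R3 ← R3 / (-343/71).
R1 ← R1 + 51/142·R3.
R2 ← R2 + 43/71·R3.
R4 ← R4 + 1160/71·R3.
R5 ← R5 + 1365/71·R3.
R4 ← R4 / (-5738/343).
R1 ← R1 + 79/686·R4.
R2 ← R2 − 41/343·R4.
R3 ← R3 + 36/343·R4.
R5 ← R5 − 505/49·R4.
R5 ← R5 / (-478569/5738).
R1 ← R1 + 7837/11476·R5.
R2 ← R2 + 6755/5738·R5.
R3 ← R3 + 9630/2869·R5.
R4 ← R4 − 17325/5738·R5.
Reading off the reduced rows gives x_1 = -6, x_2 = -2, x_3 = 4, x_4 = 5, x_5 = 6.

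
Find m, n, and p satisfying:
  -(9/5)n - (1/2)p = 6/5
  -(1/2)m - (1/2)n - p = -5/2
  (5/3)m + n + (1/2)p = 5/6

Row-reduce the augmented matrix:
Swap R1 and R2.
R1 ← R1 / (-1/2).
R3 ← R3 − 5/3·R1.
R2 ← R2 / (-9/5).
R1 ← R1 − 1·R2.
R3 ← R3 + 2/3·R2.
R3 ← R3 / (-143/54).
R1 ← R1 − 31/18·R3.
R2 ← R2 − 5/18·R3.
Reading off the reduced rows gives m = 1/2, n = -3/2, p = 3.

m = 1/2, n = -3/2, p = 3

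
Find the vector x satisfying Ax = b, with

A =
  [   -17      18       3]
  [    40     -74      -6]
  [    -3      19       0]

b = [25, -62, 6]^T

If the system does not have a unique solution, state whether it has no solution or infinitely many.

infinitely many solutions

Row-reduce:
R1 ← R1 / (-17).
R2 ← R2 − 40·R1.
R3 ← R3 + 3·R1.
R2 ← R2 / (-538/17).
R1 ← R1 + 18/17·R2.
R3 ← R3 − 269/17·R2.
Rank is 2 with 3 unknowns, leaving x_3 free.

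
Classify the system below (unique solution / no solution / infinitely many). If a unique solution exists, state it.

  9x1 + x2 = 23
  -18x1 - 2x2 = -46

infinitely many solutions

Row-reduce:
R1 ← R1 / (9).
R2 ← R2 + 18·R1.
Rank is 1 with 2 unknowns, leaving x2 free.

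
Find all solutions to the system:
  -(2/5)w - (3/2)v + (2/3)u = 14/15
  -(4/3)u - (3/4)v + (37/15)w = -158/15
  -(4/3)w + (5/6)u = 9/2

Row-reduce:
R1 ← R1 / (2/3).
R2 ← R2 + 4/3·R1.
R3 ← R3 − 5/6·R1.
R2 ← R2 / (-15/4).
R1 ← R1 + 9/4·R2.
R3 ← R3 − 15/8·R2.
Row 3 reduces to 0 = -1, a contradiction. The system is inconsistent.

no solution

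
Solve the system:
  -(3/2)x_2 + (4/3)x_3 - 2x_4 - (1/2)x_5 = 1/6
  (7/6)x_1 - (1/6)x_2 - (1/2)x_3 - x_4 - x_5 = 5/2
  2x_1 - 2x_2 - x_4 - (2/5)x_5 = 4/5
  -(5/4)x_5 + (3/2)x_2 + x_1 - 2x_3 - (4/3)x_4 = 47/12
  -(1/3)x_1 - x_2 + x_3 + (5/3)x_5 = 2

Row-reduce the augmented matrix:
Swap R1 and R2.
R1 ← R1 / (7/6).
R3 ← R3 − 2·R1.
R4 ← R4 − 1·R1.
R5 ← R5 + 1/3·R1.
R2 ← R2 / (-3/2).
R1 ← R1 + 1/7·R2.
R3 ← R3 + 12/7·R2.
R4 ← R4 − 23/14·R2.
R5 ← R5 + 22/21·R2.
R3 ← R3 / (-2/3).
R1 ← R1 + 5/9·R3.
R2 ← R2 + 8/9·R3.
R4 ← R4 + 1/9·R3.
R5 ← R5 + 2/27·R3.
R4 ← R4 / (-19/6).
R1 ← R1 + 19/6·R4.
R2 ← R2 + 8/3·R4.
R3 ← R3 + 9/2·R4.
R5 ← R5 − 7/9·R4.
R5 ← R5 / (14513/11970).
R1 ← R1 + 473/420·R5.
R2 ← R2 + 2243/1995·R5.
R3 ← R3 + 2781/2660·R5.
R4 ← R4 − 527/1330·R5.
Reading off the reduced rows gives x_1 = 6, x_2 = 6, x_3 = 5, x_4 = -2, x_5 = 3.

x_1 = 6, x_2 = 6, x_3 = 5, x_4 = -2, x_5 = 3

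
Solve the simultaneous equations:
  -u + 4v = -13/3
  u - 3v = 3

Row-reduce the augmented matrix:
R1 ← R1 / (-1).
R2 ← R2 − 1·R1.
R1 ← R1 + 4·R2.
Reading off the reduced rows gives u = -1, v = -4/3.

u = -1, v = -4/3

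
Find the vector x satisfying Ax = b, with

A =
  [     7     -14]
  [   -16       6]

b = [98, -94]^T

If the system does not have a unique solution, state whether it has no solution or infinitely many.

Row-reduce the augmented matrix:
R1 ← R1 / (7).
R2 ← R2 + 16·R1.
R2 ← R2 / (-26).
R1 ← R1 + 2·R2.
Reading off the reduced rows gives x_1 = 4, x_2 = -5.

x_1 = 4, x_2 = -5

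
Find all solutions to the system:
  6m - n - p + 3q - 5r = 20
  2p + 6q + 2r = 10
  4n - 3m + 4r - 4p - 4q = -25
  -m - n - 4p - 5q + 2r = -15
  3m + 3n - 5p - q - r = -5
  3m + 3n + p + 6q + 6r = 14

Row-reduce the augmented matrix:
R1 ← R1 / (6).
R3 ← R3 + 3·R1.
R4 ← R4 + 1·R1.
R5 ← R5 − 3·R1.
R6 ← R6 − 3·R1.
Swap R2 and R3.
R2 ← R2 / (7/2).
R1 ← R1 + 1/6·R2.
R4 ← R4 + 7/6·R2.
R5 ← R5 − 7/2·R2.
R6 ← R6 − 7/2·R2.
R3 ← R3 / (2).
R1 ← R1 + 8/21·R3.
R2 ← R2 + 9/7·R3.
R4 ← R4 + 17/3·R3.
R6 ← R6 − 6·R3.
R4 ← R4 / (35/3).
R1 ← R1 − 32/21·R4.
R2 ← R2 − 22/7·R4.
R3 ← R3 − 3·R4.
R6 ← R6 + 11·R4.
Swap R5 and R6.
R5 ← R5 / (277/35).
R1 ← R1 + 328/245·R5.
R2 ← R2 + 64/245·R5.
R3 ← R3 + 31/35·R5.
R4 ← R4 − 22/35·R5.
R6 reduces to 0 = 0, so the extra equation is consistent.
Reading off the reduced rows gives m = 3, n = -1, p = 2, q = 1, r = 0.

m = 3, n = -1, p = 2, q = 1, r = 0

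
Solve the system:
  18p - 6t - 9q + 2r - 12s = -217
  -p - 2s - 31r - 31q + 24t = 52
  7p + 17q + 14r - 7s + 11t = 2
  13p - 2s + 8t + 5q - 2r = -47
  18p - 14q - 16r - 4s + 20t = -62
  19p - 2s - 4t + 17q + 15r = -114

p = -6, q = 1, r = 1, s = 6, t = 5

Row-reduce the augmented matrix:
R1 ← R1 / (18).
R2 ← R2 + 1·R1.
R3 ← R3 − 7·R1.
R4 ← R4 − 13·R1.
R5 ← R5 − 18·R1.
R6 ← R6 − 19·R1.
R2 ← R2 / (-63/2).
R1 ← R1 + 1/2·R2.
R3 ← R3 − 41/2·R2.
R4 ← R4 − 23/2·R2.
R5 ← R5 + 5·R2.
R6 ← R6 − 53/2·R2.
R3 ← R3 / (-3901/567).
R1 ← R1 − 341/567·R3.
R2 ← R2 − 556/567·R3.
R4 ← R4 + 8347/567·R3.
R5 ← R5 + 7426/567·R3.
R6 ← R6 + 7426/567·R3.
R4 ← R4 / (56171/3901).
R1 ← R1 + 3823/3901·R4.
R2 ← R2 + 1932/3901·R4.
R3 ← R3 − 2307/3901·R4.
R5 ← R5 − 1342/83·R4.
R6 ← R6 − 1342/83·R4.
R5 ← R5 / (732060/56171).
R1 ← R1 + 53608/56171·R5.
R2 ← R2 − 109582/56171·R5.
R3 ← R3 + 141144/56171·R5.
R4 ← R4 + 158037/56171·R5.
R6 ← R6 − 732060/56171·R5.
R6 reduces to 0 = 0, so the extra equation is consistent.
Reading off the reduced rows gives p = -6, q = 1, r = 1, s = 6, t = 5.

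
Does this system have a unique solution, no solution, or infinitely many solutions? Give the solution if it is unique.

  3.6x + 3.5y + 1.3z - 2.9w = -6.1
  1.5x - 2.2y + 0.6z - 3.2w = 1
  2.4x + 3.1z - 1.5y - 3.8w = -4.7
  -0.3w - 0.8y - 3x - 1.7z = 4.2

Row-reduce the augmented matrix:
R1 ← R1 / (18/5).
R2 ← R2 − 3/2·R1.
R3 ← R3 − 12/5·R1.
R4 ← R4 + 3·R1.
R2 ← R2 / (-439/120).
R1 ← R1 − 35/36·R2.
R3 ← R3 + 23/6·R2.
R4 ← R4 − 127/60·R2.
R3 ← R3 / (4768/2195).
R1 ← R1 − 496/1317·R3.
R2 ← R2 + 7/439·R3.
R4 ← R4 + 2559/4390·R3.
R4 ← R4 / (-363313/95360).
R1 ← R1 + 2455/1788·R4.
R2 ← R2 − 5207/9536·R4.
R3 ← R3 − 967/9536·R4.
Reading off the reduced rows gives x = 0, y = -1, z = -2, w = 0.

x = 0, y = -1, z = -2, w = 0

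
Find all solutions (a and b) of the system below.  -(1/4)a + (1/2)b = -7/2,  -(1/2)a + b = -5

Row-reduce:
R1 ← R1 / (-1/4).
R2 ← R2 + 1/2·R1.
Row 2 reduces to 0 = 2, a contradiction. The system is inconsistent.

no solution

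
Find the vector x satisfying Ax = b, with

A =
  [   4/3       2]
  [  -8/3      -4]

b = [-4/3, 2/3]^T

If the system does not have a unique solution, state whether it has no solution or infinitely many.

Row-reduce:
R1 ← R1 / (4/3).
R2 ← R2 + 8/3·R1.
Row 2 reduces to 0 = -2, a contradiction. The system is inconsistent.

no solution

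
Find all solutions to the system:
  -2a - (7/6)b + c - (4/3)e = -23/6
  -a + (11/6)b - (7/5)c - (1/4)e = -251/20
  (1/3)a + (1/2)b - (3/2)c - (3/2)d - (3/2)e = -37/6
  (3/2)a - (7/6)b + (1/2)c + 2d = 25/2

Row-reduce:
R1 ← R1 / (-2).
R2 ← R2 + 1·R1.
R3 ← R3 − 1/3·R1.
R4 ← R4 − 3/2·R1.
R2 ← R2 / (29/12).
R1 ← R1 − 7/12·R2.
R3 ← R3 − 11/36·R2.
R4 ← R4 + 49/24·R2.
R3 ← R3 / (-317/290).
R1 ← R1 + 6/145·R3.
R2 ← R2 + 114/145·R3.
R4 ← R4 + 103/290·R3.
R4 ← R4 / (1577/634).
R1 ← R1 − 18/317·R4.
R2 ← R2 − 342/317·R4.
R3 ← R3 − 435/317·R4.
Rank is 4 with 5 unknowns, leaving e free.

infinitely many solutions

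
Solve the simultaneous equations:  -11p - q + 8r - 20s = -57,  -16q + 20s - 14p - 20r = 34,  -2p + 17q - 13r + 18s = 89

infinitely many solutions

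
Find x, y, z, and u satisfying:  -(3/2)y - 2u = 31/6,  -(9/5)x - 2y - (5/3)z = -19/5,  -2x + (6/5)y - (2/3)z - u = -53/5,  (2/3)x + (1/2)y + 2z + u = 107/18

x = 8/3, y = -3, z = 3, u = -1/3

Row-reduce the augmented matrix:
Swap R1 and R2.
R1 ← R1 / (-9/5).
R3 ← R3 + 2·R1.
R4 ← R4 − 2/3·R1.
R2 ← R2 / (-3/2).
R1 ← R1 − 10/9·R2.
R3 ← R3 − 154/45·R2.
R4 ← R4 + 13/54·R2.
R3 ← R3 / (32/27).
R1 ← R1 − 25/27·R3.
R4 ← R4 − 112/81·R3.
R4 ← R4 / (703/90).
R1 ← R1 − 275/96·R4.
R2 ← R2 − 4/3·R4.
R3 ← R3 + 751/160·R4.
Reading off the reduced rows gives x = 8/3, y = -3, z = 3, u = -1/3.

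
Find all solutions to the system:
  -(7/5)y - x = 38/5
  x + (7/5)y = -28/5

no solution

Row-reduce:
R1 ← R1 / (-1).
R2 ← R2 − 1·R1.
Row 2 reduces to 0 = 2, a contradiction. The system is inconsistent.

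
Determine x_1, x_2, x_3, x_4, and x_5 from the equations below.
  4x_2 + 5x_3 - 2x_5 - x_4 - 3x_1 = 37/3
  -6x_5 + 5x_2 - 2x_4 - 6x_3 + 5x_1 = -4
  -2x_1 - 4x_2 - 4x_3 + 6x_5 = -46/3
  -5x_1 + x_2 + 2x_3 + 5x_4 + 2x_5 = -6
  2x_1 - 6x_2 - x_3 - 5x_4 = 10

x_1 = -1/3, x_2 = -1, x_3 = 2, x_4 = -4/3, x_5 = -2

Row-reduce the augmented matrix:
R1 ← R1 / (-3).
R2 ← R2 − 5·R1.
R3 ← R3 + 2·R1.
R4 ← R4 + 5·R1.
R5 ← R5 − 2·R1.
R2 ← R2 / (35/3).
R1 ← R1 + 4/3·R2.
R3 ← R3 + 20/3·R2.
R4 ← R4 + 17/3·R2.
R5 ← R5 + 10/3·R2.
R3 ← R3 / (-6).
R1 ← R1 + 7/5·R3.
R2 ← R2 − 1/5·R3.
R4 ← R4 + 26/5·R3.
R5 ← R5 − 3·R3.
R4 ← R4 / (643/105).
R1 ← R1 − 26/105·R4.
R2 ← R2 + 38/105·R4.
R3 ← R3 − 5/21·R4.
R5 ← R5 + 52/7·R4.
R5 ← R5 / (-2657/643).
R1 ← R1 + 533/643·R5.
R2 ← R2 + 507/643·R5.
R3 ← R3 + 191/643·R5.
R4 ← R4 + 98/643·R5.
Reading off the reduced rows gives x_1 = -1/3, x_2 = -1, x_3 = 2, x_4 = -4/3, x_5 = -2.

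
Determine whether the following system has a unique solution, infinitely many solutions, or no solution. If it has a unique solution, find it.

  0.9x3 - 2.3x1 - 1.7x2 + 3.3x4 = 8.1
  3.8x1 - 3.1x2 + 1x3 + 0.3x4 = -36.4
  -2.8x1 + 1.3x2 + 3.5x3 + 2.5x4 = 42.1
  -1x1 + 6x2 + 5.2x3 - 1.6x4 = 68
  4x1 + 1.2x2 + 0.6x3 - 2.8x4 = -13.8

x1 = -6, x2 = 6, x3 = 5, x4 = 0

Row-reduce the augmented matrix:
R1 ← R1 / (-23/10).
R2 ← R2 − 19/5·R1.
R3 ← R3 + 14/5·R1.
R4 ← R4 + 1·R1.
R5 ← R5 − 4·R1.
R2 ← R2 / (-1359/230).
R1 ← R1 − 17/23·R2.
R3 ← R3 − 155/46·R2.
R4 ← R4 − 155/23·R2.
R5 ← R5 + 202/115·R2.
R3 ← R3 / (51949/13590).
R1 ← R1 + 109/1359·R3.
R2 ← R2 + 572/1359·R3.
R4 ← R4 − 51949/6795·R3.
R5 ← R5 − 9689/6795·R3.
Swap R4 and R5.
R4 ← R4 / (148454/259745).
R1 ← R1 + 35234/51949·R4.
R2 ← R2 + 40489/51949·R4.
R3 ← R3 − 23958/51949·R4.
R5 reduces to 0 = 0, so the extra equation is consistent.
Reading off the reduced rows gives x1 = -6, x2 = 6, x3 = 5, x4 = 0.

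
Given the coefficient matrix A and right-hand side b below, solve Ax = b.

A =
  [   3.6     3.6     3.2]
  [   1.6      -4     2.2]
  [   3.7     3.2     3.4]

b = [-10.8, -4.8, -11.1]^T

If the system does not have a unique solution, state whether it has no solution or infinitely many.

Row-reduce the augmented matrix:
R1 ← R1 / (18/5).
R2 ← R2 − 8/5·R1.
R3 ← R3 − 37/10·R1.
R2 ← R2 / (-28/5).
R1 ← R1 − 1·R2.
R3 ← R3 + 1/2·R2.
R3 ← R3 / (1/24).
R1 ← R1 − 37/36·R3.
R2 ← R2 + 5/36·R3.
Reading off the reduced rows gives x_1 = -3, x_2 = 0, x_3 = 0.

x_1 = -3, x_2 = 0, x_3 = 0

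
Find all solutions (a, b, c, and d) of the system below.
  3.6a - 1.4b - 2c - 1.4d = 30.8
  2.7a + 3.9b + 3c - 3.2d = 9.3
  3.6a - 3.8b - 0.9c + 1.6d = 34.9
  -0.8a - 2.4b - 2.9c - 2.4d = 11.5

Row-reduce the augmented matrix:
R1 ← R1 / (18/5).
R2 ← R2 − 27/10·R1.
R3 ← R3 − 18/5·R1.
R4 ← R4 + 4/5·R1.
R2 ← R2 / (99/20).
R1 ← R1 + 7/18·R2.
R3 ← R3 + 12/5·R2.
R4 ← R4 + 122/45·R2.
R3 ← R3 / (361/110).
R1 ← R1 + 20/99·R3.
R2 ← R2 − 10/11·R3.
R4 ← R4 + 871/990·R3.
R4 ← R4 / (-5177/1539).
R1 ← R1 + 673/1539·R4.
R2 ← R2 + 167/171·R4.
R3 ← R3 − 34/57·R4.
Reading off the reduced rows gives a = 6, b = -5, c = 1, d = -3.

a = 6, b = -5, c = 1, d = -3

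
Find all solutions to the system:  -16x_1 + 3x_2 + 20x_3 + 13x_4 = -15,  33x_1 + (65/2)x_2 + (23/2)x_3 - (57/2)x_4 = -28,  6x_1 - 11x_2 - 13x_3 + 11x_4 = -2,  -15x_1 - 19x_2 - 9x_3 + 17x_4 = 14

Row-reduce:
R1 ← R1 / (-16).
R2 ← R2 − 33·R1.
R3 ← R3 − 6·R1.
R4 ← R4 + 15·R1.
R2 ← R2 / (619/16).
R1 ← R1 + 3/16·R2.
R3 ← R3 + 79/8·R2.
R4 ← R4 + 349/16·R2.
R3 ← R3 / (4930/619).
R1 ← R1 + 1231/1238·R3.
R2 ← R2 − 844/619·R3.
R4 ← R4 − 2465/1238·R3.
Row 4 reduces to 0 = 1/2, a contradiction. The system is inconsistent.

no solution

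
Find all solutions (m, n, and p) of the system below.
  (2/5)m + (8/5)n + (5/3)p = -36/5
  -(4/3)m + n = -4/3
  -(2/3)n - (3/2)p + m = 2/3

m = -2, n = -4, p = 0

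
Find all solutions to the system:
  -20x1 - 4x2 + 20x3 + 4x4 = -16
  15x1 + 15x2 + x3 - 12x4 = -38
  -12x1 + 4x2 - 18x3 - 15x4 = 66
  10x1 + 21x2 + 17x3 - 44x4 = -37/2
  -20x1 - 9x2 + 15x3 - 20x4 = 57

no solution

Row-reduce:
R1 ← R1 / (-20).
R2 ← R2 − 15·R1.
R3 ← R3 + 12·R1.
R4 ← R4 − 10·R1.
R5 ← R5 + 20·R1.
R2 ← R2 / (12).
R1 ← R1 − 1/5·R2.
R3 ← R3 − 32/5·R2.
R4 ← R4 − 19·R2.
R5 ← R5 + 5·R2.
R3 ← R3 / (-578/15).
R1 ← R1 + 19/15·R3.
R2 ← R2 − 4/3·R3.
R4 ← R4 − 5/3·R3.
R5 ← R5 − 5/3·R3.
R4 ← R4 / (-32709/1156).
R1 ← R1 − 421/1156·R4.
R2 ← R2 + 1371/1156·R4.
R3 ← R3 − 189/578·R4.
R5 ← R5 + 32709/1156·R4.
Row 5 reduces to 0 = -1/2, a contradiction. The system is inconsistent.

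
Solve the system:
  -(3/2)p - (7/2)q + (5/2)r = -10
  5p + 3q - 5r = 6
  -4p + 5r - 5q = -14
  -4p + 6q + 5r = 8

no solution

Row-reduce:
R1 ← R1 / (-3/2).
R2 ← R2 − 5·R1.
R3 ← R3 + 4·R1.
R4 ← R4 + 4·R1.
R2 ← R2 / (-26/3).
R1 ← R1 − 7/3·R2.
R3 ← R3 − 13/3·R2.
R4 ← R4 − 46/3·R2.
Swap R3 and R4.
R3 ← R3 / (55/13).
R1 ← R1 + 10/13·R3.
R2 ← R2 + 5/13·R3.
Row 4 reduces to 0 = -1, a contradiction. The system is inconsistent.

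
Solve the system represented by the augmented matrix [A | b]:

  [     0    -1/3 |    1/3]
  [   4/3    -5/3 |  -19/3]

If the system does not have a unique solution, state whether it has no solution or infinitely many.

Row-reduce the augmented matrix:
Swap R1 and R2.
R1 ← R1 / (4/3).
R2 ← R2 / (-1/3).
R1 ← R1 + 5/4·R2.
Reading off the reduced rows gives x_1 = -6, x_2 = -1.

x_1 = -6, x_2 = -1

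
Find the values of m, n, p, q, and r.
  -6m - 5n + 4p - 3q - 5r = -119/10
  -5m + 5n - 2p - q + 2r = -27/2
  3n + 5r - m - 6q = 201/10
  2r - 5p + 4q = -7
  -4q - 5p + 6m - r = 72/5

Row-reduce the augmented matrix:
R1 ← R1 / (-6).
R2 ← R2 + 5·R1.
R3 ← R3 + 1·R1.
R5 ← R5 − 6·R1.
R2 ← R2 / (55/6).
R1 ← R1 − 5/6·R2.
R3 ← R3 − 23/6·R2.
R5 ← R5 + 5·R2.
R3 ← R3 / (86/55).
R1 ← R1 + 2/11·R3.
R2 ← R2 + 32/55·R3.
R4 ← R4 + 5·R3.
R5 ← R5 + 43/11·R3.
R4 ← R4 / (-1341/86).
R1 ← R1 + 15/43·R4.
R2 ← R2 + 91/43·R4.
R3 ← R3 + 337/86·R4.
R5 ← R5 + 43/2·R4.
R5 ← R5 / (-15565/1341).
R1 ← R1 − 167/447·R5.
R2 ← R2 − 268/1341·R5.
R3 ← R3 + 1390/1341·R5.
R4 ← R4 + 1067/1341·R5.
Reading off the reduced rows gives m = 12/5, n = -3/2, p = 1, q = -2, r = 3.

m = 12/5, n = -3/2, p = 1, q = -2, r = 3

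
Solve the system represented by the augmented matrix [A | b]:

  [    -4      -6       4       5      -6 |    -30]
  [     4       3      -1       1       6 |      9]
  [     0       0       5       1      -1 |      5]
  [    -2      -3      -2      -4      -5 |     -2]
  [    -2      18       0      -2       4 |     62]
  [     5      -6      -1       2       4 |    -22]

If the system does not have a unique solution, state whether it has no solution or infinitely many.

Row-reduce the augmented matrix:
R1 ← R1 / (-4).
R2 ← R2 − 4·R1.
R4 ← R4 + 2·R1.
R5 ← R5 + 2·R1.
R6 ← R6 − 5·R1.
R2 ← R2 / (-3).
R1 ← R1 − 3/2·R2.
R5 ← R5 − 21·R2.
R6 ← R6 + 27/2·R2.
R3 ← R3 / (5).
R1 ← R1 − 1/2·R3.
R2 ← R2 + 1·R3.
R4 ← R4 + 4·R3.
R5 ← R5 − 19·R3.
R6 ← R6 + 19/2·R3.
R4 ← R4 / (-57/10).
R1 ← R1 − 33/20·R4.
R2 ← R2 + 9/5·R4.
R3 ← R3 − 1/5·R4.
R5 ← R5 − 337/10·R4.
R6 ← R6 + 337/20·R4.
R5 ← R5 / (-328/57).
R1 ← R1 − 15/19·R5.
R2 ← R2 − 13/19·R5.
R3 ← R3 + 17/57·R5.
R4 ← R4 − 28/57·R5.
R6 ← R6 − 164/57·R5.
R6 reduces to 0 = 0, so the extra equation is consistent.
Reading off the reduced rows gives x_1 = 3, x_2 = 4, x_3 = 1, x_4 = -2, x_5 = -2.

x_1 = 3, x_2 = 4, x_3 = 1, x_4 = -2, x_5 = -2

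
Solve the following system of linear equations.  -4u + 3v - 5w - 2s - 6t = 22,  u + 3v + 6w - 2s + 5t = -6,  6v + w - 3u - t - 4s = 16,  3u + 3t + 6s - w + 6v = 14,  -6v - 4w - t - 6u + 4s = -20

Row-reduce:
R1 ← R1 / (-4).
R2 ← R2 − 1·R1.
R3 ← R3 + 3·R1.
R4 ← R4 − 3·R1.
R5 ← R5 + 6·R1.
R2 ← R2 / (15/4).
R1 ← R1 + 3/4·R2.
R3 ← R3 − 15/4·R2.
R4 ← R4 − 33/4·R2.
R5 ← R5 + 21/2·R2.
Swap R3 and R4.
R3 ← R3 / (-76/5).
R1 ← R1 − 11/5·R3.
R2 ← R2 − 19/15·R3.
R5 ← R5 − 84/5·R3.
Swap R4 and R5.
R4 ← R4 / (210/19).
R1 ← R1 − 55/38·R4.
R2 ← R2 − 1/6·R4.
R3 ← R3 + 25/38·R4.
Rank is 4 with 5 unknowns, leaving t free.

infinitely many solutions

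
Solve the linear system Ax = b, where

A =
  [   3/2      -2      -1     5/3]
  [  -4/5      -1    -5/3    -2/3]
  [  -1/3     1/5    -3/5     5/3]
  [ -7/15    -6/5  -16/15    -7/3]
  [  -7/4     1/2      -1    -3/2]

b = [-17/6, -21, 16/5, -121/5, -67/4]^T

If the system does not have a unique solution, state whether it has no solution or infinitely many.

x_1 = 5, x_2 = 6, x_3 = 5, x_4 = 4

Row-reduce the augmented matrix:
R1 ← R1 / (3/2).
R2 ← R2 + 4/5·R1.
R3 ← R3 + 1/3·R1.
R4 ← R4 + 7/15·R1.
R5 ← R5 + 7/4·R1.
R2 ← R2 / (-31/15).
R1 ← R1 + 4/3·R2.
R3 ← R3 + 11/45·R2.
R4 ← R4 + 82/45·R2.
R5 ← R5 + 11/6·R2.
R3 ← R3 / (-784/1395).
R1 ← R1 − 70/93·R3.
R2 ← R2 − 33/31·R3.
R4 ← R4 − 784/1395·R3.
R5 ← R5 + 20/93·R3.
Swap R4 and R5.
R4 ← R4 / (-307/588).
R1 ← R1 − 205/56·R4.
R2 ← R2 − 8705/2352·R4.
R3 ← R3 + 2805/784·R4.
R5 reduces to 0 = 0, so the extra equation is consistent.
Reading off the reduced rows gives x_1 = 5, x_2 = 6, x_3 = 5, x_4 = 4.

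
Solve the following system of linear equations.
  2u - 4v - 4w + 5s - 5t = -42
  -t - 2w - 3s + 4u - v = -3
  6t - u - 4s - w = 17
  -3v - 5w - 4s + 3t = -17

Row-reduce:
R1 ← R1 / (2).
R2 ← R2 − 4·R1.
R3 ← R3 + 1·R1.
R2 ← R2 / (7).
R1 ← R1 + 2·R2.
R3 ← R3 + 2·R2.
R4 ← R4 + 3·R2.
R3 ← R3 / (-9/7).
R1 ← R1 + 2/7·R3.
R2 ← R2 − 6/7·R3.
R4 ← R4 + 17/7·R3.
R4 ← R4 / (5/18).
R1 ← R1 + 1/18·R4.
R2 ← R2 + 16/3·R4.
R3 ← R3 − 73/18·R4.
Rank is 4 with 5 unknowns, leaving t free.

infinitely many solutions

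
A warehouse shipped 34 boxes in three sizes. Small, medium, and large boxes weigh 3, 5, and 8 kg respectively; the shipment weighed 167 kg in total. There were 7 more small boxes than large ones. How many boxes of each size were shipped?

small boxes: 18, medium boxes: 5, large boxes: 11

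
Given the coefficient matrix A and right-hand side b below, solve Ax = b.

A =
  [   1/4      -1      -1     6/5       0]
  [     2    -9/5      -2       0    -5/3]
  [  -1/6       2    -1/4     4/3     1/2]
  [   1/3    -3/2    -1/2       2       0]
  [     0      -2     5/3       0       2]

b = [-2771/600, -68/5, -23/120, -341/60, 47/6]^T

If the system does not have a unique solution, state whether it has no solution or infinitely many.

Row-reduce the augmented matrix:
R1 ← R1 / (1/4).
R2 ← R2 − 2·R1.
R3 ← R3 + 1/6·R1.
R4 ← R4 − 1/3·R1.
R2 ← R2 / (31/5).
R1 ← R1 + 4·R2.
R3 ← R3 − 4/3·R2.
R4 ← R4 + 1/6·R2.
R5 ← R5 + 2·R2.
R3 ← R3 / (-821/372).
R1 ← R1 + 4/31·R3.
R2 ← R2 − 30/31·R3.
R4 ← R4 − 185/186·R3.
R5 ← R5 − 335/93·R3.
R4 ← R4 / (25046/12315).
R1 ← R1 + 6728/4105·R4.
R2 ← R2 − 240/821·R4.
R3 ← R3 + 7808/4105·R4.
R5 ← R5 − 9248/2463·R4.
R5 ← R5 / (251554/112707).
R1 ← R1 + 10642/12523·R5.
R2 ← R2 − 2195/37569·R5.
R3 ← R3 + 2594/37569·R5.
R4 ← R4 − 8425/50092·R5.
Reading off the reduced rows gives x_1 = -5/2, x_2 = 1/3, x_3 = 3/2, x_4 = -9/5, x_5 = 3.

x_1 = -5/2, x_2 = 1/3, x_3 = 3/2, x_4 = -9/5, x_5 = 3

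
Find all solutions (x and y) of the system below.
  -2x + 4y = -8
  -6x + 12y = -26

no solution

Row-reduce:
R1 ← R1 / (-2).
R2 ← R2 + 6·R1.
Row 2 reduces to 0 = -2, a contradiction. The system is inconsistent.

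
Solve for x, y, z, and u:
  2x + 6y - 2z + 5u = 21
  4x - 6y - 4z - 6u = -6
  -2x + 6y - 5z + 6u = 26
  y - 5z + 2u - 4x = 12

x = 1, y = 0, z = -2, u = 3

Row-reduce the augmented matrix:
R1 ← R1 / (2).
R2 ← R2 − 4·R1.
R3 ← R3 + 2·R1.
R4 ← R4 + 4·R1.
R2 ← R2 / (-18).
R1 ← R1 − 3·R2.
R3 ← R3 − 12·R2.
R4 ← R4 − 13·R2.
R3 ← R3 / (-7).
R1 ← R1 + 1·R3.
R4 ← R4 + 9·R3.
R4 ← R4 / (1/63).
R1 ← R1 + 3/14·R4.
R2 ← R2 − 8/9·R4.
R3 ← R3 + 1/21·R4.
Reading off the reduced rows gives x = 1, y = 0, z = -2, u = 3.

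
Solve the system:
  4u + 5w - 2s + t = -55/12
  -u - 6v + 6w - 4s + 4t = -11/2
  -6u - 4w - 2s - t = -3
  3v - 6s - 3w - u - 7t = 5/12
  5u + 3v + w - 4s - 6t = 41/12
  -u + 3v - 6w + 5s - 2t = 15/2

Row-reduce the augmented matrix:
R1 ← R1 / (4).
R2 ← R2 + 1·R1.
R3 ← R3 + 6·R1.
R4 ← R4 + 1·R1.
R5 ← R5 − 5·R1.
R6 ← R6 + 1·R1.
R2 ← R2 / (-6).
R4 ← R4 − 3·R2.
R5 ← R5 − 3·R2.
R6 ← R6 − 3·R2.
R3 ← R3 / (7/2).
R1 ← R1 − 5/4·R3.
R2 ← R2 + 29/24·R3.
R4 ← R4 − 15/8·R3.
R5 ← R5 + 13/8·R3.
R6 ← R6 + 9/8·R3.
R4 ← R4 / (-85/14).
R1 ← R1 − 9/7·R4.
R2 ← R2 + 41/42·R4.
R3 ← R3 + 10/7·R4.
R5 ← R5 + 85/14·R4.
R6 ← R6 − 9/14·R4.
Swap R5 and R6.
R5 ← R5 / (3/170).
R1 ← R1 + 82/85·R5.
R2 ← R2 − 64/255·R5.
R3 ← R3 − 22/17·R5.
R4 ← R4 − 137/170·R5.
R6 reduces to 0 = 0, so the extra equation is consistent.
Reading off the reduced rows gives u = 2, v = -7/3, w = -9/4, s = 1/3, t = -2/3.

u = 2, v = -7/3, w = -9/4, s = 1/3, t = -2/3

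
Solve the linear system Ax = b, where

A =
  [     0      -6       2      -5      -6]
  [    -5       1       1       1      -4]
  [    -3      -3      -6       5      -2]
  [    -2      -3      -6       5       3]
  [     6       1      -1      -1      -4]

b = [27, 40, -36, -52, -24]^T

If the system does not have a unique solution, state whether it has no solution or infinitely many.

x_1 = -6, x_2 = 3, x_3 = 4, x_4 = -5, x_5 = -2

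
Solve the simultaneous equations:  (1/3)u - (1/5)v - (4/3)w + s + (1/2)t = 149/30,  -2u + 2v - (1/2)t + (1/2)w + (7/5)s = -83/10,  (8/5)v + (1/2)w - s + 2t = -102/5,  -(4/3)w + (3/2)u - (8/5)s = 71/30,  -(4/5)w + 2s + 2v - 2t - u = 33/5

u = 3, v = -4, w = -2, s = 3, t = -5

Row-reduce the augmented matrix:
R1 ← R1 / (1/3).
R2 ← R2 + 2·R1.
R4 ← R4 − 3/2·R1.
R5 ← R5 + 1·R1.
R2 ← R2 / (4/5).
R1 ← R1 + 3/5·R2.
R3 ← R3 − 8/5·R2.
R4 ← R4 − 9/10·R2.
R5 ← R5 − 7/5·R2.
R3 ← R3 / (31/2).
R1 ← R1 + 77/8·R3.
R2 ← R2 + 75/8·R3.
R4 ← R4 − 629/48·R3.
R5 ← R5 − 333/40·R3.
R4 ← R4 / (-397/372).
R1 ← R1 + 391/310·R4.
R2 ← R2 + 19/62·R4.
R3 ← R3 + 158/155·R4.
R5 ← R5 − 831/1550·R4.
R5 ← R5 / (-44988/9925).
R1 ← R1 − 8928/1985·R5.
R2 ← R2 − 3233/1588·R5.
R3 ← R3 − 8811/3970·R5.
R4 ← R4 − 3759/1588·R5.
Reading off the reduced rows gives u = 3, v = -4, w = -2, s = 3, t = -5.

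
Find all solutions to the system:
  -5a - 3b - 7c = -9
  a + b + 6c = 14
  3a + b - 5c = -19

infinitely many solutions

Row-reduce:
R1 ← R1 / (-5).
R2 ← R2 − 1·R1.
R3 ← R3 − 3·R1.
R2 ← R2 / (2/5).
R1 ← R1 − 3/5·R2.
R3 ← R3 + 4/5·R2.
Rank is 2 with 3 unknowns, leaving c free.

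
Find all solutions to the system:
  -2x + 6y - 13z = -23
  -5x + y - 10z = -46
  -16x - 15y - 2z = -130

x = 4, y = 4, z = 3

Row-reduce the augmented matrix:
R1 ← R1 / (-2).
R2 ← R2 + 5·R1.
R3 ← R3 + 16·R1.
R2 ← R2 / (-14).
R1 ← R1 + 3·R2.
R3 ← R3 + 63·R2.
R3 ← R3 / (3/4).
R1 ← R1 − 47/28·R3.
R2 ← R2 + 45/28·R3.
Reading off the reduced rows gives x = 4, y = 4, z = 3.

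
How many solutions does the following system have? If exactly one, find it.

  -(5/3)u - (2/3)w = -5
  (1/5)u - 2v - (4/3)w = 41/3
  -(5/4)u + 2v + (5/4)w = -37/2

Row-reduce the augmented matrix:
R1 ← R1 / (-5/3).
R2 ← R2 − 1/5·R1.
R3 ← R3 + 5/4·R1.
R2 ← R2 / (-2).
R3 ← R3 − 2·R2.
R3 ← R3 / (101/300).
R1 ← R1 − 2/5·R3.
R2 ← R2 − 53/75·R3.
Reading off the reduced rows gives u = 5, v = -3, w = -5.

u = 5, v = -3, w = -5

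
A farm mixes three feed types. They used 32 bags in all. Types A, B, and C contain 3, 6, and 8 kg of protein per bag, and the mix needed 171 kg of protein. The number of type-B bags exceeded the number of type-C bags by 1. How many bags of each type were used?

type-A bags: 13, type-B bags: 10, type-C bags: 9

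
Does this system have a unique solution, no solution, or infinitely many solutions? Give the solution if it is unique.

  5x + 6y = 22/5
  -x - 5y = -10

x = -2, y = 12/5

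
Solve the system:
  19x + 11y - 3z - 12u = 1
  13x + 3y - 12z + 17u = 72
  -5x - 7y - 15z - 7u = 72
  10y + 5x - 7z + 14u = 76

x = -2, y = 3, z = -6, u = 1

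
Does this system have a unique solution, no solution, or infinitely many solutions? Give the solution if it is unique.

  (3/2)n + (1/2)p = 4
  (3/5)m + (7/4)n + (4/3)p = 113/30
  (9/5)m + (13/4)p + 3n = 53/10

Row-reduce:
Swap R1 and R2.
R1 ← R1 / (3/5).
R3 ← R3 − 9/5·R1.
R2 ← R2 / (3/2).
R1 ← R1 − 35/12·R2.
R3 ← R3 + 9/4·R2.
Rank is 2 with 3 unknowns, leaving p free.

infinitely many solutions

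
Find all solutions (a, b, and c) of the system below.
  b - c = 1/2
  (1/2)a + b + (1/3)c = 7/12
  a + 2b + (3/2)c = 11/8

Row-reduce the augmented matrix:
Swap R1 and R2.
R1 ← R1 / (1/2).
R3 ← R3 − 1·R1.
R1 ← R1 − 2·R2.
R3 ← R3 / (5/6).
R1 ← R1 − 8/3·R3.
R2 ← R2 + 1·R3.
Reading off the reduced rows gives a = -1/2, b = 3/4, c = 1/4.

a = -1/2, b = 3/4, c = 1/4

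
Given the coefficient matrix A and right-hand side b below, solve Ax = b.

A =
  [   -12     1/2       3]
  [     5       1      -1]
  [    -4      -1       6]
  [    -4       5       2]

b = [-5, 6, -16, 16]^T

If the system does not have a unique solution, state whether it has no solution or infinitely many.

no solution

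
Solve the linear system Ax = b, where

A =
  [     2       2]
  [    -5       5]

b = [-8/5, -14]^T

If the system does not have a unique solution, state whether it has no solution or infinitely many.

x_1 = 1, x_2 = -9/5

Row-reduce the augmented matrix:
R1 ← R1 / (2).
R2 ← R2 + 5·R1.
R2 ← R2 / (10).
R1 ← R1 − 1·R2.
Reading off the reduced rows gives x_1 = 1, x_2 = -9/5.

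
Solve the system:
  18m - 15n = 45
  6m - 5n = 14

no solution

Row-reduce:
R1 ← R1 / (18).
R2 ← R2 − 6·R1.
Row 2 reduces to 0 = -1, a contradiction. The system is inconsistent.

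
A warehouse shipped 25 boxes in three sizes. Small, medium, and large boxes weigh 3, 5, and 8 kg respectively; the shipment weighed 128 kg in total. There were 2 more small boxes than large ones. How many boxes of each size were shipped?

Let s = small boxes, m = medium boxes, l = large boxes.
  s + m + l = 25
  3s + 5m + 8l = 128
  s - l = 2
Row-reduce the augmented matrix:
R2 ← R2 − 3·R1.
R3 ← R3 − 1·R1.
R2 ← R2 / (2).
R1 ← R1 − 1·R2.
R3 ← R3 + 1·R2.
R3 ← R3 / (1/2).
R1 ← R1 + 3/2·R3.
R2 ← R2 − 5/2·R3.
Reading off the reduced rows gives s = 9, m = 9, l = 7.

small boxes: 9, medium boxes: 9, large boxes: 7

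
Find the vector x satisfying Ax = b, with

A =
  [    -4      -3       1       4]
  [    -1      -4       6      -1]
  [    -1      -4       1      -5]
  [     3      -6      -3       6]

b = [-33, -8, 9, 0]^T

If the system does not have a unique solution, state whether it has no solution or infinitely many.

Row-reduce the augmented matrix:
R1 ← R1 / (-4).
R2 ← R2 + 1·R1.
R3 ← R3 + 1·R1.
R4 ← R4 − 3·R1.
R2 ← R2 / (-13/4).
R1 ← R1 − 3/4·R2.
R3 ← R3 + 13/4·R2.
R4 ← R4 + 33/4·R2.
R3 ← R3 / (-5).
R1 ← R1 − 14/13·R3.
R2 ← R2 + 23/13·R3.
R4 ← R4 + 219/13·R3.
R4 ← R4 / (1791/65).
R1 ← R1 + 151/65·R4.
R2 ← R2 − 132/65·R4.
R3 ← R3 − 4/5·R4.
Reading off the reduced rows gives x_1 = 5, x_2 = 0, x_3 = -1, x_4 = -3.

x_1 = 5, x_2 = 0, x_3 = -1, x_4 = -3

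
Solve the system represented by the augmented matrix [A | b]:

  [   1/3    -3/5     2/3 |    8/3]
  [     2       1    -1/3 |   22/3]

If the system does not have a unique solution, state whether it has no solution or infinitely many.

infinitely many solutions

Row-reduce:
R1 ← R1 / (1/3).
R2 ← R2 − 2·R1.
R2 ← R2 / (23/5).
R1 ← R1 + 9/5·R2.
Rank is 2 with 3 unknowns, leaving x_3 free.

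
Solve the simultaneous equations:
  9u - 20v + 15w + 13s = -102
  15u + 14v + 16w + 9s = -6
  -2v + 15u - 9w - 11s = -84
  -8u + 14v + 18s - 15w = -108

u = -6, v = 3, w = 6, s = -6

Row-reduce the augmented matrix:
R1 ← R1 / (9).
R2 ← R2 − 15·R1.
R3 ← R3 − 15·R1.
R4 ← R4 + 8·R1.
R2 ← R2 / (142/3).
R1 ← R1 + 20/9·R2.
R3 ← R3 − 94/3·R2.
R4 ← R4 + 34/9·R2.
R3 ← R3 / (-1991/71).
R1 ← R1 − 265/213·R3.
R2 ← R2 + 27/142·R3.
R4 ← R4 + 508/213·R3.
R4 ← R4 / (60944/1991).
R1 ← R1 + 453/1991·R4.
R2 ← R2 + 205/1991·R4.
R3 ← R3 − 1724/1991·R4.
Reading off the reduced rows gives u = -6, v = 3, w = 6, s = -6.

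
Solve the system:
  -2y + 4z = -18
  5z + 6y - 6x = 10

infinitely many solutions

Row-reduce:
Swap R1 and R2.
R1 ← R1 / (-6).
R2 ← R2 / (-2).
R1 ← R1 + 1·R2.
Rank is 2 with 3 unknowns, leaving z free.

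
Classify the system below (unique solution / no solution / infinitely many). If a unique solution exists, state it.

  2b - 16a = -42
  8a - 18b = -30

a = 3, b = 3

Row-reduce the augmented matrix:
R1 ← R1 / (-16).
R2 ← R2 − 8·R1.
R2 ← R2 / (-17).
R1 ← R1 + 1/8·R2.
Reading off the reduced rows gives a = 3, b = 3.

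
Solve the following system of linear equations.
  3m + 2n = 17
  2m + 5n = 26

Row-reduce the augmented matrix:
R1 ← R1 / (3).
R2 ← R2 − 2·R1.
R2 ← R2 / (11/3).
R1 ← R1 − 2/3·R2.
Reading off the reduced rows gives m = 3, n = 4.

m = 3, n = 4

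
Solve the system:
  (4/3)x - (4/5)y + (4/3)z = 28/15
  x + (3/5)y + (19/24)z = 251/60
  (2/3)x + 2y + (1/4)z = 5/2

no solution

Row-reduce:
R1 ← R1 / (4/3).
R2 ← R2 − 1·R1.
R3 ← R3 − 2/3·R1.
R2 ← R2 / (6/5).
R1 ← R1 + 3/5·R2.
R3 ← R3 − 12/5·R2.
Row 3 reduces to 0 = -4, a contradiction. The system is inconsistent.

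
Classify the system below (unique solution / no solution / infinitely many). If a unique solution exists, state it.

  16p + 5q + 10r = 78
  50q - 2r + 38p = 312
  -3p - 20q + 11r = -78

infinitely many solutions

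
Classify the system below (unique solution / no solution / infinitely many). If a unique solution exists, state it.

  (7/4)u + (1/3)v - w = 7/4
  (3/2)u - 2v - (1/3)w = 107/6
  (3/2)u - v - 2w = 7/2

u = 5, v = -6, w = 5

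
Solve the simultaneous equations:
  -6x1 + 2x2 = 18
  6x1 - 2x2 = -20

Row-reduce:
R1 ← R1 / (-6).
R2 ← R2 − 6·R1.
Row 2 reduces to 0 = -2, a contradiction. The system is inconsistent.

no solution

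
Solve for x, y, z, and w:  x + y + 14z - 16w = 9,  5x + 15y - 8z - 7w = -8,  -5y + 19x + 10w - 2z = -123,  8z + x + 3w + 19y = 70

Row-reduce the augmented matrix:
R2 ← R2 − 5·R1.
R3 ← R3 − 19·R1.
R4 ← R4 − 1·R1.
R2 ← R2 / (10).
R1 ← R1 − 1·R2.
R3 ← R3 + 24·R2.
R4 ← R4 − 18·R2.
R3 ← R3 / (-2276/5).
R1 ← R1 − 109/5·R3.
R2 ← R2 + 39/5·R3.
R4 ← R4 − 672/5·R3.
R4 ← R4 / (18230/569).
R1 ← R1 − 73/569·R4.
R2 ← R2 + 616/569·R4.
R3 ← R3 + 1223/1138·R4.
Reading off the reduced rows gives x = -6, y = 3, z = 2, w = 1.

x = -6, y = 3, z = 2, w = 1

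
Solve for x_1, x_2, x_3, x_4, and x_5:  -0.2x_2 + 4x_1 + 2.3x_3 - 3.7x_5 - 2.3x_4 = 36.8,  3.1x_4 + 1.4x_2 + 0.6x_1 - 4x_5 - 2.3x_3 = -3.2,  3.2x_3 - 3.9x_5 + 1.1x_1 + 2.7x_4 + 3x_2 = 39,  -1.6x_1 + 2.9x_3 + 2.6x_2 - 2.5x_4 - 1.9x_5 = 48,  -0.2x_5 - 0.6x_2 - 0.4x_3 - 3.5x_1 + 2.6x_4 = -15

x_1 = 0, x_2 = 5, x_3 = 6, x_4 = -4, x_5 = -4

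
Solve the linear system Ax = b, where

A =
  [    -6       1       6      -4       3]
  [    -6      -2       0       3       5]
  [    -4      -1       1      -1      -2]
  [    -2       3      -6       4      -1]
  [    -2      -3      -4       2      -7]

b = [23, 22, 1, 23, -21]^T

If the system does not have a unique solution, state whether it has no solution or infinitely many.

Row-reduce:
R1 ← R1 / (-6).
R2 ← R2 + 6·R1.
R3 ← R3 + 4·R1.
R4 ← R4 + 2·R1.
R5 ← R5 + 2·R1.
R2 ← R2 / (-3).
R1 ← R1 + 1/6·R2.
R3 ← R3 + 5/3·R2.
R4 ← R4 − 8/3·R2.
R5 ← R5 + 10/3·R2.
R3 ← R3 / (1/3).
R1 ← R1 + 2/3·R3.
R2 ← R2 − 2·R3.
R4 ← R4 + 40/3·R3.
R5 ← R5 − 2/3·R3.
R4 ← R4 / (-232/3).
R1 ← R1 + 25/6·R4.
R2 ← R2 − 11·R4.
R3 ← R3 + 20/3·R4.
Rank is 4 with 5 unknowns, leaving x_5 free.

infinitely many solutions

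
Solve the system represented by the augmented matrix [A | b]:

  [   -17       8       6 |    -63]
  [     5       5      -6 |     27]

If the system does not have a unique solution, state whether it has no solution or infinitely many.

infinitely many solutions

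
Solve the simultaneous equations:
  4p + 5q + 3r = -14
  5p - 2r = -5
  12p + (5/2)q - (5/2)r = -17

Row-reduce:
R1 ← R1 / (4).
R2 ← R2 − 5·R1.
R3 ← R3 − 12·R1.
R2 ← R2 / (-25/4).
R1 ← R1 − 5/4·R2.
R3 ← R3 + 25/2·R2.
Rank is 2 with 3 unknowns, leaving r free.

infinitely many solutions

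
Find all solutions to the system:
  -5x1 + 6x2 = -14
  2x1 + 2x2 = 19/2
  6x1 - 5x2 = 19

no solution

Row-reduce:
R1 ← R1 / (-5).
R2 ← R2 − 2·R1.
R3 ← R3 − 6·R1.
R2 ← R2 / (22/5).
R1 ← R1 + 6/5·R2.
R3 ← R3 − 11/5·R2.
Row 3 reduces to 0 = 1/4, a contradiction. The system is inconsistent.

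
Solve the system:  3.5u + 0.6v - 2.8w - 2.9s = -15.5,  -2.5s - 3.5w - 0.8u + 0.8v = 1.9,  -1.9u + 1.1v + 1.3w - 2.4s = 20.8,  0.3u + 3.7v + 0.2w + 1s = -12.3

Row-reduce the augmented matrix:
R1 ← R1 / (7/2).
R2 ← R2 + 4/5·R1.
R3 ← R3 + 19/10·R1.
R4 ← R4 − 3/10·R1.
R2 ← R2 / (164/175).
R1 ← R1 − 6/35·R2.
R3 ← R3 − 499/350·R2.
R4 ← R4 − 1277/350·R2.
R3 ← R3 / (19937/3280).
R1 ← R1 + 7/164·R3.
R2 ← R2 + 1449/328·R3.
R4 ← R4 − 54311/3280·R3.
R4 ← R4 / (2249101/199370).
R1 ← R1 + 4867/19937·R4.
R2 ← R2 + 55152/19937·R4.
R3 ← R3 − 2747/19937·R4.
Reading off the reduced rows gives u = -5, v = -2, w = 3, s = -4.

u = -5, v = -2, w = 3, s = -4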